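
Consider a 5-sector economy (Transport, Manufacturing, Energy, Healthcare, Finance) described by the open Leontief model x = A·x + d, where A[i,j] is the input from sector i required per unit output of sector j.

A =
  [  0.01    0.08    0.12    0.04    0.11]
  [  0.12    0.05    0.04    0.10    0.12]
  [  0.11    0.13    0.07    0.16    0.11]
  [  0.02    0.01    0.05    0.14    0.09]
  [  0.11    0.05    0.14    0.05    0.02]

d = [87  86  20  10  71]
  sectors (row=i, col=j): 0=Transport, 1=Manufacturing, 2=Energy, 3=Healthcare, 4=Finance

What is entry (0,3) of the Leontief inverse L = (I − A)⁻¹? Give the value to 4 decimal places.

L[0,3] = 0.1055

Form M = I − A:
  [  0.99   -0.08   -0.12   -0.04   -0.11]
  [ -0.12    0.95   -0.04   -0.10   -0.12]
  [ -0.11   -0.13    0.93   -0.16   -0.11]
  [ -0.02   -0.01   -0.05    0.86   -0.09]
  [ -0.11   -0.05   -0.14   -0.05    0.98]
Leontief inverse L = M⁻¹:
  [  1.0645    0.1230    0.1730    0.1055    0.1637]
  [  0.1672    1.0922    0.1044    0.1646    0.1793]
  [  0.1769    0.1851    1.1491    0.2549    0.1949]
  [  0.0533    0.0366    0.0923    1.1943    0.1305]
  [  0.1560    0.0978    0.1936    0.1176    1.0824]
Total output x = L · d:
  x_0 = 1.0645·87 + 0.1230·86 + 0.1730·20 + 0.1055·10 + 0.1637·71 = 119.3315
  x_1 = 0.1672·87 + 1.0922·86 + 0.1044·20 + 0.1646·10 + 0.1793·71 = 124.9444
  x_2 = 0.1769·87 + 0.1851·86 + 1.1491·20 + 0.2549·10 + 0.1949·71 = 70.6784
  x_3 = 0.0533·87 + 0.0366·86 + 0.0923·20 + 1.1943·10 + 0.1305·71 = 30.8371
  x_4 = 0.1560·87 + 0.0978·86 + 0.1936·20 + 0.1176·10 + 1.0824·71 = 103.8883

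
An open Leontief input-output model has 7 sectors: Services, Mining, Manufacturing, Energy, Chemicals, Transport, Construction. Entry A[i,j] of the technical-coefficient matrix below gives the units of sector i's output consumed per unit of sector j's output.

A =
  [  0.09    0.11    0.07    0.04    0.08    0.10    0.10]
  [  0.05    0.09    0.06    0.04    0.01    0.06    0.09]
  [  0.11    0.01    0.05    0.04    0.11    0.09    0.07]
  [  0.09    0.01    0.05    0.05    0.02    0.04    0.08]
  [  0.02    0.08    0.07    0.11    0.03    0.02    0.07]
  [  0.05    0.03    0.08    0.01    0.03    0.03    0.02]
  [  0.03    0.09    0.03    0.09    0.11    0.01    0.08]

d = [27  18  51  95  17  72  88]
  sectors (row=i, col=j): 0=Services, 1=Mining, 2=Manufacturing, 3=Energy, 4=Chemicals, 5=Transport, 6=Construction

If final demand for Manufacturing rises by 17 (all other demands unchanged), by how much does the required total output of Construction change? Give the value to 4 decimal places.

1.2221

Form M = I − A:
  [  0.91   -0.11   -0.07   -0.04   -0.08   -0.10   -0.10]
  [ -0.05    0.91   -0.06   -0.04   -0.01   -0.06   -0.09]
  [ -0.11   -0.01    0.95   -0.04   -0.11   -0.09   -0.07]
  [ -0.09   -0.01   -0.05    0.95   -0.02   -0.04   -0.08]
  [ -0.02   -0.08   -0.07   -0.11    0.97   -0.02   -0.07]
  [ -0.05   -0.03   -0.08   -0.01   -0.03    0.97   -0.02]
  [ -0.03   -0.09   -0.03   -0.09   -0.11   -0.01    0.92]
Leontief inverse L = M⁻¹:
  [  1.1506    0.1758    0.1292    0.0953    0.1377    0.1500    0.1741]
  [  0.0927    1.1336    0.0986    0.0760    0.0510    0.0945    0.1410]
  [  0.1601    0.0636    1.0999    0.0878    0.1592    0.1307    0.1299]
  [  0.1293    0.0484    0.0839    1.0832    0.0594    0.0713    0.1254]
  [  0.0645    0.1183    0.1071    0.1480    1.0681    0.0533    0.1220]
  [  0.0802    0.0564    0.1061    0.0331    0.0585    1.0556    0.0526]
  [  0.0730    0.1382    0.0719    0.1374    0.1488    0.0432    1.1381]
Total output x = L · d:
  x_0 = 1.1506·27 + 0.1758·18 + 0.1292·51 + 0.0953·95 + 0.1377·17 + 0.1500·72 + 0.1741·88 = 78.3418
  x_1 = 0.0927·27 + 1.1336·18 + 0.0986·51 + 0.0760·95 + 0.0510·17 + 0.0945·72 + 0.1410·88 = 55.2357
  x_2 = 0.1601·27 + 0.0636·18 + 1.0999·51 + 0.0878·95 + 0.1592·17 + 0.1307·72 + 0.1299·88 = 93.4568
  x_3 = 0.1293·27 + 0.0484·18 + 0.0839·51 + 1.0832·95 + 0.0594·17 + 0.0713·72 + 0.1254·88 = 128.7275
  x_4 = 0.0645·27 + 0.1183·18 + 0.1071·51 + 0.1480·95 + 1.0681·17 + 0.0533·72 + 0.1220·88 = 56.1271
  x_5 = 0.0802·27 + 0.0564·18 + 0.1061·51 + 0.0331·95 + 0.0585·17 + 1.0556·72 + 0.0526·88 = 93.3622
  x_6 = 0.0730·27 + 0.1382·18 + 0.0719·51 + 0.1374·95 + 0.1488·17 + 0.0432·72 + 1.1381·88 = 126.9764
Δx_6 = L[6,2] · Δd_2 = 0.0719 · 17 = 1.2221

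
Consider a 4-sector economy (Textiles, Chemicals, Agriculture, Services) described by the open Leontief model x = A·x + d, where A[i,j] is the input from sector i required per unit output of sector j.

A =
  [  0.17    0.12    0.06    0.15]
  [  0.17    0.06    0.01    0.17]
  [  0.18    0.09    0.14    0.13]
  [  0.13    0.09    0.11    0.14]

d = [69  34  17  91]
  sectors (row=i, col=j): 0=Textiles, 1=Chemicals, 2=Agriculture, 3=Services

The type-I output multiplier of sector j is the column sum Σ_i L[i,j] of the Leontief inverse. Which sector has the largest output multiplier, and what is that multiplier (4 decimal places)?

Form M = I − A:
  [  0.83   -0.12   -0.06   -0.15]
  [ -0.17    0.94   -0.01   -0.17]
  [ -0.18   -0.09    0.86   -0.13]
  [ -0.13   -0.09   -0.11    0.86]
Leontief inverse L = M⁻¹:
  [  1.3221    0.2094    0.1320    0.2919]
  [  0.2926    1.1353    0.0702    0.2861]
  [  0.3489    0.1890    1.2256    0.2835]
  [  0.2751    0.1746    0.1841    1.2731]
Total output x = L · d:
  x_0 = 1.3221·69 + 0.2094·34 + 0.1320·17 + 0.2919·91 = 127.1500
  x_1 = 0.2926·69 + 1.1353·34 + 0.0702·17 + 0.2861·91 = 86.0107
  x_2 = 0.3489·69 + 0.1890·34 + 1.2256·17 + 0.2835·91 = 77.1339
  x_3 = 0.2751·69 + 0.1746·34 + 0.1841·17 + 1.2731·91 = 143.9014
Output multipliers (column sums of L):
  Textiles: 2.2386
  Chemicals: 1.7083
  Agriculture: 1.6119
  Services: 2.1346

Textiles (2.2386)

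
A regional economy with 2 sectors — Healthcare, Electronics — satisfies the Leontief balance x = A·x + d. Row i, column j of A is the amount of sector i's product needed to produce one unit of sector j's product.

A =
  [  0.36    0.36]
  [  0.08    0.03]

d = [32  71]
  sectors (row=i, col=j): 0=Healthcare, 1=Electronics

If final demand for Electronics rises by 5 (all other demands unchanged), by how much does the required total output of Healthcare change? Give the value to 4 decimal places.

Form M = I − A:
  [  0.64   -0.36]
  [ -0.08    0.97]
Leontief inverse L = M⁻¹:
  [  1.6385    0.6081]
  [  0.1351    1.0811]
Total output x = L · d:
  x_0 = 1.6385·32 + 0.6081·71 = 95.6081
  x_1 = 0.1351·32 + 1.0811·71 = 81.0811
Δx_0 = L[0,1] · Δd_1 = 0.6081 · 5 = 3.0405

3.0405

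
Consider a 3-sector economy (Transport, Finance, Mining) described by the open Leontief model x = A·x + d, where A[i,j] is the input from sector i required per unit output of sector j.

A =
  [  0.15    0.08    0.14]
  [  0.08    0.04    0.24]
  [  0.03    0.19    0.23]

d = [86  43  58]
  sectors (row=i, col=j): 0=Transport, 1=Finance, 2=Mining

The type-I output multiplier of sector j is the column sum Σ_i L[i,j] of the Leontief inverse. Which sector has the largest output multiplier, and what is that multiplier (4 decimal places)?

Mining (2.0391)

Form M = I − A:
  [  0.85   -0.08   -0.14]
  [ -0.08    0.96   -0.24]
  [ -0.03   -0.19    0.77]
Leontief inverse L = M⁻¹:
  [  1.2002    0.1526    0.2658]
  [  0.1191    1.1253    0.3724]
  [  0.0761    0.2836    1.4009]
Total output x = L · d:
  x_0 = 1.2002·86 + 0.1526·43 + 0.2658·58 = 125.1973
  x_1 = 0.1191·86 + 1.1253·43 + 0.3724·58 = 80.2243
  x_2 = 0.0761·86 + 0.2836·43 + 1.4009·58 = 99.9981
Output multipliers (column sums of L):
  Transport: 1.3954
  Finance: 1.5615
  Mining: 2.0391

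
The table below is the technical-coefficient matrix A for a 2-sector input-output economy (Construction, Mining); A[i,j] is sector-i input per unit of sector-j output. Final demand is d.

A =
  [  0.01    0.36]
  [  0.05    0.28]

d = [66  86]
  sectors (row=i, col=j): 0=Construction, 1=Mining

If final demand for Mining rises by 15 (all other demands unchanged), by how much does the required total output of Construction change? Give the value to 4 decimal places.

Form M = I − A:
  [  0.99   -0.36]
  [ -0.05    0.72]
Leontief inverse L = M⁻¹:
  [  1.0363    0.5181]
  [  0.0720    1.4249]
Total output x = L · d:
  x_0 = 1.0363·66 + 0.5181·86 = 112.9534
  x_1 = 0.0720·66 + 1.4249·86 = 127.2884
Δx_0 = L[0,1] · Δd_1 = 0.5181 · 15 = 7.7720

7.7720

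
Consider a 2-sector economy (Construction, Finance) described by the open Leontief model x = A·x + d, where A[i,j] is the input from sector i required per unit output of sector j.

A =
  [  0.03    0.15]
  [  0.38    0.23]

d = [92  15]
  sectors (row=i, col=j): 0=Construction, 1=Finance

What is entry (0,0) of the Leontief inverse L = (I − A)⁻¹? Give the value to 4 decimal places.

L[0,0] = 1.1161

Form M = I − A:
  [  0.97   -0.15]
  [ -0.38    0.77]
Leontief inverse L = M⁻¹:
  [  1.1161    0.2174]
  [  0.5508    1.4060]
Total output x = L · d:
  x_0 = 1.1161·92 + 0.2174·15 = 105.9429
  x_1 = 0.5508·92 + 1.4060·15 = 71.7640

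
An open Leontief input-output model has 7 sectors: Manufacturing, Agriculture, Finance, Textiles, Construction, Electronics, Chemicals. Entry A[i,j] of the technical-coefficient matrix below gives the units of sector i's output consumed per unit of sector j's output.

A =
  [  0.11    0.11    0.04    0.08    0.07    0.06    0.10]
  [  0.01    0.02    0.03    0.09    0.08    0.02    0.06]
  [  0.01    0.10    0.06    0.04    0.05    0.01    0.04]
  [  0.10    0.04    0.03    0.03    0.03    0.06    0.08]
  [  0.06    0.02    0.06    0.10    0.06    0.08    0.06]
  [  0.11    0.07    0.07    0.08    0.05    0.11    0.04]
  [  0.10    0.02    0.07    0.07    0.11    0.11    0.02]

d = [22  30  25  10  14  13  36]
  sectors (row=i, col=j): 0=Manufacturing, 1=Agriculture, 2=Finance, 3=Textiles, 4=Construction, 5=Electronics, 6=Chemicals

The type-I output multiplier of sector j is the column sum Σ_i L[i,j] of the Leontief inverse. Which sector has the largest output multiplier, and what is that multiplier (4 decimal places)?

Manufacturing (1.9087)

Form M = I − A:
  [  0.89   -0.11   -0.04   -0.08   -0.07   -0.06   -0.10]
  [ -0.01    0.98   -0.03   -0.09   -0.08   -0.02   -0.06]
  [ -0.01   -0.10    0.94   -0.04   -0.05   -0.01   -0.04]
  [ -0.10   -0.04   -0.03    0.97   -0.03   -0.06   -0.08]
  [ -0.06   -0.02   -0.06   -0.10    0.94   -0.08   -0.06]
  [ -0.11   -0.07   -0.07   -0.08   -0.05    0.89   -0.04]
  [ -0.10   -0.02   -0.07   -0.07   -0.11   -0.11    0.98]
Leontief inverse L = M⁻¹:
  [  1.1868    0.1639    0.0909    0.1531    0.1377    0.1273    0.1610]
  [  0.0517    1.0456    0.0580    0.1267    0.1137    0.0577    0.0913]
  [  0.0404    0.1243    1.0854    0.0765    0.0839    0.0389    0.0690]
  [  0.1548    0.0798    0.0654    1.0792    0.0761    0.1075    0.1205]
  [  0.1223    0.0646    0.1008    0.1532    1.1083    0.1339    0.1064]
  [  0.1824    0.1264    0.1180    0.1466    0.1090    1.1718    0.0976]
  [  0.1703    0.0741    0.1172    0.1344    0.1644    0.1712    1.0751]
Total output x = L · d:
  x_0 = 1.1868·22 + 0.1639·30 + 0.0909·25 + 0.1531·10 + 0.1377·14 + 0.1273·13 + 0.1610·36 = 44.2067
  x_1 = 0.0517·22 + 1.0456·30 + 0.0580·25 + 0.1267·10 + 0.1137·14 + 0.0577·13 + 0.0913·36 = 40.8517
  x_2 = 0.0404·22 + 0.1243·30 + 1.0854·25 + 0.0765·10 + 0.0839·14 + 0.0389·13 + 0.0690·36 = 36.6815
  x_3 = 0.1548·22 + 0.0798·30 + 0.0654·25 + 1.0792·10 + 0.0761·14 + 0.1075·13 + 0.1205·36 = 25.0267
  x_4 = 0.1223·22 + 0.0646·30 + 0.1008·25 + 0.1532·10 + 1.1083·14 + 0.1339·13 + 0.1064·36 = 29.7671
  x_5 = 0.1824·22 + 0.1264·30 + 0.1180·25 + 0.1466·10 + 0.1090·14 + 1.1718·13 + 0.0976·36 = 32.4939
  x_6 = 0.1703·22 + 0.0741·30 + 0.1172·25 + 0.1344·10 + 0.1644·14 + 0.1712·13 + 1.0751·36 = 53.4755
Output multipliers (column sums of L):
  Manufacturing: 1.9087
  Agriculture: 1.6787
  Finance: 1.6356
  Textiles: 1.8697
  Construction: 1.7931
  Electronics: 1.8083
  Chemicals: 1.7209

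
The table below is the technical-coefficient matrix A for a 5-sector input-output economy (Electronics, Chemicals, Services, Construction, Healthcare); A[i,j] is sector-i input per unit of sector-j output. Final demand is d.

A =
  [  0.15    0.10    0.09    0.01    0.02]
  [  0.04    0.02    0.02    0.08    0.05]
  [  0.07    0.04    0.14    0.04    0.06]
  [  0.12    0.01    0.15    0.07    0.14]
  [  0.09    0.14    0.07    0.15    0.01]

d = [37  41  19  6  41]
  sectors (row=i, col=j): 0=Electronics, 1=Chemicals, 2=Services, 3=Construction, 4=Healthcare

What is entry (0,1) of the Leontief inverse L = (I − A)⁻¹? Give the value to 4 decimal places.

L[0,1] = 0.1354

Form M = I − A:
  [  0.85   -0.10   -0.09   -0.01   -0.02]
  [ -0.04    0.98   -0.02   -0.08   -0.05]
  [ -0.07   -0.04    0.86   -0.04   -0.06]
  [ -0.12   -0.01   -0.15    0.93   -0.14]
  [ -0.09   -0.14   -0.07   -0.15    0.99]
Leontief inverse L = M⁻¹:
  [  1.2044    0.1354    0.1395    0.0379    0.0450]
  [  0.0761    1.0419    0.0563    0.1045    0.0724]
  [  0.1220    0.0748    1.1974    0.0736    0.0892]
  [  0.1999    0.0671    0.2329    1.1223    0.1802]
  [  0.1592    0.1751    0.1406    0.1935    1.0580]
Total output x = L · d:
  x_0 = 1.2044·37 + 0.1354·41 + 0.1395·19 + 0.0379·6 + 0.0450·41 = 54.8364
  x_1 = 0.0761·37 + 1.0419·41 + 0.0563·19 + 0.1045·6 + 0.0724·41 = 50.1956
  x_2 = 0.1220·37 + 0.0748·41 + 1.1974·19 + 0.0736·6 + 0.0892·41 = 34.4313
  x_3 = 0.1999·37 + 0.0671·41 + 0.2329·19 + 1.1223·6 + 0.1802·41 = 28.6948
  x_4 = 0.1592·37 + 0.1751·41 + 0.1406·19 + 0.1935·6 + 1.0580·41 = 60.2799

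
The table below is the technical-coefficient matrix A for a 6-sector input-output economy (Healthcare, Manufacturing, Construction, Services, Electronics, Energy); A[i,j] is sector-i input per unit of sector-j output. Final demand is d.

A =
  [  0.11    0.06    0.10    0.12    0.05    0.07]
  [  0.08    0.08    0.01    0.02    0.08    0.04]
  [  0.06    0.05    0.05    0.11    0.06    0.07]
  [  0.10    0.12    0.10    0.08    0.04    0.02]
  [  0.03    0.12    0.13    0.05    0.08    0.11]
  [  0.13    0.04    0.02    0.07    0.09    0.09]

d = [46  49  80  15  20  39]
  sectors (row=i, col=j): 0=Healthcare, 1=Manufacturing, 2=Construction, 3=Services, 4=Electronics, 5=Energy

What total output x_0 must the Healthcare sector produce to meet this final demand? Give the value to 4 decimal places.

Form M = I − A:
  [  0.89   -0.06   -0.10   -0.12   -0.05   -0.07]
  [ -0.08    0.92   -0.01   -0.02   -0.08   -0.04]
  [ -0.06   -0.05    0.95   -0.11   -0.06   -0.07]
  [ -0.10   -0.12   -0.10    0.92   -0.04   -0.02]
  [ -0.03   -0.12   -0.13   -0.05    0.92   -0.11]
  [ -0.13   -0.04   -0.02   -0.07   -0.09    0.91]
Leontief inverse L = M⁻¹:
  [  1.1904    0.1314    0.1645    0.1933    0.1077    0.1273]
  [  0.1265    1.1244    0.0492    0.0592    0.1181    0.0785]
  [  0.1229    0.1082    1.1010    0.1646    0.1063    0.1154]
  [  0.1682    0.1831    0.1538    1.1415    0.0915    0.0690]
  [  0.1059    0.1885    0.1853    0.1152    1.1430    0.1714]
  [  0.2017    0.1033    0.0800    0.1330    0.1430    1.1453]
Total output x = L · d:
  x_0 = 1.1904·46 + 0.1314·49 + 0.1645·80 + 0.1933·15 + 0.1077·20 + 0.1273·39 = 84.3714
  x_1 = 0.1265·46 + 1.1244·49 + 0.0492·80 + 0.0592·15 + 0.1181·20 + 0.0785·39 = 71.1644
  x_2 = 0.1229·46 + 0.1082·49 + 1.1010·80 + 0.1646·15 + 0.1063·20 + 0.1154·39 = 108.1302
  x_3 = 0.1682·46 + 0.1831·49 + 0.1538·80 + 1.1415·15 + 0.0915·20 + 0.0690·39 = 50.6559
  x_4 = 0.1059·46 + 0.1885·49 + 0.1853·80 + 0.1152·15 + 1.1430·20 + 0.1714·39 = 60.2063
  x_5 = 0.2017·46 + 0.1033·49 + 0.0800·80 + 0.1330·15 + 0.1430·20 + 1.1453·39 = 70.2659

84.3714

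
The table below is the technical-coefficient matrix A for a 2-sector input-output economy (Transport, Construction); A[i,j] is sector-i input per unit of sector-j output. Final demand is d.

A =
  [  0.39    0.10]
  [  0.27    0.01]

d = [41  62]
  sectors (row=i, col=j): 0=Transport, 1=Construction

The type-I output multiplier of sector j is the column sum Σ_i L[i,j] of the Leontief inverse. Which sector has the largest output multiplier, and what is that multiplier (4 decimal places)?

Form M = I − A:
  [  0.61   -0.10]
  [ -0.27    0.99]
Leontief inverse L = M⁻¹:
  [  1.7161    0.1733]
  [  0.4680    1.0574]
Total output x = L · d:
  x_0 = 1.7161·41 + 0.1733·62 = 81.1059
  x_1 = 0.4680·41 + 1.0574·62 = 84.7461
Output multipliers (column sums of L):
  Transport: 2.1841
  Construction: 1.2307

Transport (2.1841)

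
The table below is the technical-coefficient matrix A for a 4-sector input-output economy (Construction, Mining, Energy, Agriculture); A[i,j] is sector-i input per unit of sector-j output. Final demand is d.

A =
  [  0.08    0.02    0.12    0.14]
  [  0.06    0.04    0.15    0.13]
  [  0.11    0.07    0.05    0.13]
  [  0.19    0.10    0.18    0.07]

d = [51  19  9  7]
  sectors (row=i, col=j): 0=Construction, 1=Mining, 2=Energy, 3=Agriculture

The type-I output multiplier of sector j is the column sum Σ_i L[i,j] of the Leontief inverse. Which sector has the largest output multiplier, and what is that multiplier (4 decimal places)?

Energy (1.8368)

Form M = I − A:
  [  0.92   -0.02   -0.12   -0.14]
  [ -0.06    0.96   -0.15   -0.13]
  [ -0.11   -0.07    0.95   -0.13]
  [ -0.19   -0.10   -0.18    0.93]
Leontief inverse L = M⁻¹:
  [  1.1576    0.0603    0.1955    0.2100]
  [  0.1399    1.0824    0.2273    0.2041]
  [  0.1836    0.1072    1.1308    0.2007]
  [  0.2871    0.1494    0.2832    1.1790]
Total output x = L · d:
  x_0 = 1.1576·51 + 0.0603·19 + 0.1955·9 + 0.2100·7 = 63.4144
  x_1 = 0.1399·51 + 1.0824·19 + 0.2273·9 + 0.2041·7 = 31.1763
  x_2 = 0.1836·51 + 0.1072·19 + 1.1308·9 + 0.2007·7 = 22.9840
  x_3 = 0.2871·51 + 0.1494·19 + 0.2832·9 + 1.1790·7 = 28.2833
Output multipliers (column sums of L):
  Construction: 1.7683
  Mining: 1.3993
  Energy: 1.8368
  Agriculture: 1.7938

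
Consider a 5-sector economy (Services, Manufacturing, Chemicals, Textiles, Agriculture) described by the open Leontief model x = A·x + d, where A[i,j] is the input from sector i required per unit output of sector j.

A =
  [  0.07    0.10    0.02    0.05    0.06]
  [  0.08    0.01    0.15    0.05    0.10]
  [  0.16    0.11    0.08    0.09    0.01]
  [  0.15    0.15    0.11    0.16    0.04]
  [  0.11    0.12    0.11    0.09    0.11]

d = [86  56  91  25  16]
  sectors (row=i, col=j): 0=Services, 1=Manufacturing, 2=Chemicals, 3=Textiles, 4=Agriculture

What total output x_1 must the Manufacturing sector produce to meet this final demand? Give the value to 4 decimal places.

99.0079

Form M = I − A:
  [  0.93   -0.10   -0.02   -0.05   -0.06]
  [ -0.08    0.99   -0.15   -0.05   -0.10]
  [ -0.16   -0.11    0.92   -0.09   -0.01]
  [ -0.15   -0.15   -0.11    0.84   -0.04]
  [ -0.11   -0.12   -0.11   -0.09    0.89]
Leontief inverse L = M⁻¹:
  [  1.1270    0.1479    0.0715    0.0940    0.0976]
  [  0.1641    1.0840    0.2105    0.1119    0.1403]
  [  0.2447    0.1825    1.1473    0.1544    0.0568]
  [  0.2730    0.2540    0.2101    1.2557    0.1057]
  [  0.2193    0.2127    0.2003    0.1728    1.1723]
Total output x = L · d:
  x_0 = 1.1270·86 + 0.1479·56 + 0.0715·91 + 0.0940·25 + 0.0976·16 = 115.6227
  x_1 = 0.1641·86 + 1.0840·56 + 0.2105·91 + 0.1119·25 + 0.1403·16 = 99.0079
  x_2 = 0.2447·86 + 0.1825·56 + 1.1473·91 + 0.1544·25 + 0.0568·16 = 140.4383
  x_3 = 0.2730·86 + 0.2540·56 + 0.2101·91 + 1.2557·25 + 0.1057·16 = 89.9113
  x_4 = 0.2193·86 + 0.2127·56 + 0.2003·91 + 0.1728·25 + 1.1723·16 = 72.0670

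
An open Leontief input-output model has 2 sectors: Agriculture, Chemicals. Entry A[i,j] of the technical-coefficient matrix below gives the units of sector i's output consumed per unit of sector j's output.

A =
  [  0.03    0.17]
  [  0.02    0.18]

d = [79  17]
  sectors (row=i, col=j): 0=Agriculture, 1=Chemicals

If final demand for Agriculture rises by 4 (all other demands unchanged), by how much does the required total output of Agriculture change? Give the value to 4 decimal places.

Form M = I − A:
  [  0.97   -0.17]
  [ -0.02    0.82]
Leontief inverse L = M⁻¹:
  [  1.0354    0.2146]
  [  0.0253    1.2247]
Total output x = L · d:
  x_0 = 1.0354·79 + 0.2146·17 = 85.4419
  x_1 = 0.0253·79 + 1.2247·17 = 22.8157
Δx_0 = L[0,0] · Δd_0 = 1.0354 · 4 = 4.1414

4.1414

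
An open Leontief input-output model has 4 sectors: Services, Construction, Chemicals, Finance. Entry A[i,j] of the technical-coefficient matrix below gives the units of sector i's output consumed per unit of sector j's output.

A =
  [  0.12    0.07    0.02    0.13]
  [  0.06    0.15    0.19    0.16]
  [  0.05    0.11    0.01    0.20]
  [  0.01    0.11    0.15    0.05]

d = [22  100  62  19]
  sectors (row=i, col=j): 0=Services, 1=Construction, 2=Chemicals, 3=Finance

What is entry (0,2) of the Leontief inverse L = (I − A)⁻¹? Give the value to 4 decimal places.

Form M = I − A:
  [  0.88   -0.07   -0.02   -0.13]
  [ -0.06    0.85   -0.19   -0.16]
  [ -0.05   -0.11    0.99   -0.20]
  [ -0.01   -0.11   -0.15    0.95]
Leontief inverse L = M⁻¹:
  [  1.1519    0.1303    0.0780    0.1960]
  [  0.1055    1.2595    0.2873    0.2870]
  [  0.0773    0.1821    1.0875    0.2702]
  [  0.0365    0.1760    0.2058    1.1306]
Total output x = L · d:
  x_0 = 1.1519·22 + 0.1303·100 + 0.0780·62 + 0.1960·19 = 46.9322
  x_1 = 0.1055·22 + 1.2595·100 + 0.2873·62 + 0.2870·19 = 151.5383
  x_2 = 0.0773·22 + 0.1821·100 + 1.0875·62 + 0.2702·19 = 92.4687
  x_3 = 0.0365·22 + 0.1760·100 + 0.2058·62 + 1.1306·19 = 52.6409

L[0,2] = 0.0780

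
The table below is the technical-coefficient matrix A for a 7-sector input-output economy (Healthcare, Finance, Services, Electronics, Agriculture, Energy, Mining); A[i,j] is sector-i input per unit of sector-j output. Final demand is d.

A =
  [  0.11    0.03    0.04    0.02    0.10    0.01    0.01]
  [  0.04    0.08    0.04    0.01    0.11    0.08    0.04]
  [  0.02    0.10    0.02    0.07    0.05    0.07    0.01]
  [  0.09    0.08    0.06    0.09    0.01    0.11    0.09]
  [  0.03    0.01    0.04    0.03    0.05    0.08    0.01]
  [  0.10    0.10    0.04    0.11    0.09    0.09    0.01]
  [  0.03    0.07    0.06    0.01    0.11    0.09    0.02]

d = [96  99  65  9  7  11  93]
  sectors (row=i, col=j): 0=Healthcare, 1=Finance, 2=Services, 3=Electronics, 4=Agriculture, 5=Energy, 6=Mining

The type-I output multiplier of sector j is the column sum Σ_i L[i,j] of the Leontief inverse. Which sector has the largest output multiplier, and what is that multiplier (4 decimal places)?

Form M = I − A:
  [  0.89   -0.03   -0.04   -0.02   -0.10   -0.01   -0.01]
  [ -0.04    0.92   -0.04   -0.01   -0.11   -0.08   -0.04]
  [ -0.02   -0.10    0.98   -0.07   -0.05   -0.07   -0.01]
  [ -0.09   -0.08   -0.06    0.91   -0.01   -0.11   -0.09]
  [ -0.03   -0.01   -0.04   -0.03    0.95   -0.08   -0.01]
  [ -0.10   -0.10   -0.04   -0.11   -0.09    0.91   -0.01]
  [ -0.03   -0.07   -0.06   -0.01   -0.11   -0.09    0.98]
Leontief inverse L = M⁻¹:
  [  1.1413    0.0546    0.0597    0.0399    0.1362    0.0407    0.0200]
  [  0.0776    1.1201    0.0665    0.0406    0.1602    0.1287    0.0539]
  [  0.0571    0.1400    1.0449    0.1006    0.0926    0.1164    0.0283]
  [  0.1502    0.1435    0.0992    1.1368    0.0798    0.1777    0.1154]
  [  0.0583    0.0384    0.0572    0.0555    1.0797    0.1120    0.0200]
  [  0.1611    0.1576    0.0784    0.1566    0.1548    1.1567    0.0366]
  [  0.0668    0.1105    0.0852    0.0425    0.1575    0.1382    1.0334]
Total output x = L · d:
  x_0 = 1.1413·96 + 0.0546·99 + 0.0597·65 + 0.0399·9 + 0.1362·7 + 0.0407·11 + 0.0200·93 = 122.4621
  x_1 = 0.0776·96 + 1.1201·99 + 0.0665·65 + 0.0406·9 + 0.1602·7 + 0.1287·11 + 0.0539·93 = 130.5705
  x_2 = 0.0571·96 + 0.1400·99 + 1.0449·65 + 0.1006·9 + 0.0926·7 + 0.1164·11 + 0.0283·93 = 92.7275
  x_3 = 0.1502·96 + 0.1435·99 + 0.0992·65 + 1.1368·9 + 0.0798·7 + 0.1777·11 + 0.1154·93 = 58.5498
  x_4 = 0.0583·96 + 0.0384·99 + 0.0572·65 + 0.0555·9 + 1.0797·7 + 0.1120·11 + 0.0200·93 = 24.2612
  x_5 = 0.1611·96 + 0.1576·99 + 0.0784·65 + 0.1566·9 + 0.1548·7 + 1.1567·11 + 0.0366·93 = 54.7872
  x_6 = 0.0668·96 + 0.1105·99 + 0.0852·65 + 0.0425·9 + 0.1575·7 + 0.1382·11 + 1.0334·93 = 122.0026
Output multipliers (column sums of L):
  Healthcare: 1.7124
  Finance: 1.7646
  Services: 1.4910
  Electronics: 1.5724
  Agriculture: 1.8608
  Energy: 1.8705
  Mining: 1.3076

Energy (1.8705)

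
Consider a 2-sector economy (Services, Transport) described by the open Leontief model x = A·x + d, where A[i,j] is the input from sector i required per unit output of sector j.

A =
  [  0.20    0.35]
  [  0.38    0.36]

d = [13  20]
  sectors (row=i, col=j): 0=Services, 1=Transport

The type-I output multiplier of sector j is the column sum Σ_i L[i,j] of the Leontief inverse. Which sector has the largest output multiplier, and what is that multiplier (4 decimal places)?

Transport (3.0343)

Form M = I − A:
  [  0.80   -0.35]
  [ -0.38    0.64]
Leontief inverse L = M⁻¹:
  [  1.6887    0.9235]
  [  1.0026    2.1108]
Total output x = L · d:
  x_0 = 1.6887·13 + 0.9235·20 = 40.4222
  x_1 = 1.0026·13 + 2.1108·20 = 55.2507
Output multipliers (column sums of L):
  Services: 2.6913
  Transport: 3.0343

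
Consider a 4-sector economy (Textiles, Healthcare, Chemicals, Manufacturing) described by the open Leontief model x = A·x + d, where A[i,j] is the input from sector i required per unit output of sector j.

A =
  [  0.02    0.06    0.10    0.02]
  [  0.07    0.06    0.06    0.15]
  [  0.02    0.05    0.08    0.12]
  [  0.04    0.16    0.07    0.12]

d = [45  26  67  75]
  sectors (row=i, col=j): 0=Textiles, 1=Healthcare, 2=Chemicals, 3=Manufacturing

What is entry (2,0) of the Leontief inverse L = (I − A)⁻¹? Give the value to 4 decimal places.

Form M = I − A:
  [  0.98   -0.06   -0.10   -0.02]
  [ -0.07    0.94   -0.06   -0.15]
  [ -0.02   -0.05    0.92   -0.12]
  [ -0.04   -0.16   -0.07    0.88]
Leontief inverse L = M⁻¹:
  [  1.0309    0.0814    0.1215    0.0539]
  [  0.0896    1.1095    0.0977    0.2045]
  [  0.0359    0.0898    1.1095    0.1674]
  [  0.0660    0.2126    0.1115    1.1893]
Total output x = L · d:
  x_0 = 1.0309·45 + 0.0814·26 + 0.1215·67 + 0.0539·75 = 60.6865
  x_1 = 0.0896·45 + 1.1095·26 + 0.0977·67 + 0.2045·75 = 54.7591
  x_2 = 0.0359·45 + 0.0898·26 + 1.1095·67 + 0.1674·75 = 90.8389
  x_3 = 0.0660·45 + 0.2126·26 + 0.1115·67 + 1.1893·75 = 105.1678

L[2,0] = 0.0359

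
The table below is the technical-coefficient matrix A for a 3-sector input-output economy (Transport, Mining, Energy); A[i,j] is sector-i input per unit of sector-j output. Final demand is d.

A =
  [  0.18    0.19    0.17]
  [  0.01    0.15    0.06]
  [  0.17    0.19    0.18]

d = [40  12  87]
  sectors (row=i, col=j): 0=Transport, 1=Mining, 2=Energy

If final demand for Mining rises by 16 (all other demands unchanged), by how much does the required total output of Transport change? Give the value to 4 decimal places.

5.6380

Form M = I − A:
  [  0.82   -0.19   -0.17]
  [ -0.01    0.85   -0.06]
  [ -0.17   -0.19    0.82]
Leontief inverse L = M⁻¹:
  [  1.2844    0.3524    0.2921]
  [  0.0345    1.2055    0.0954]
  [  0.2743    0.3524    1.3022]
Total output x = L · d:
  x_0 = 1.2844·40 + 0.3524·12 + 0.2921·87 = 81.0113
  x_1 = 0.0345·40 + 1.2055·12 + 0.0954·87 = 24.1403
  x_2 = 0.2743·40 + 0.3524·12 + 1.3022·87 = 128.4861
Δx_0 = L[0,1] · Δd_1 = 0.3524 · 16 = 5.6380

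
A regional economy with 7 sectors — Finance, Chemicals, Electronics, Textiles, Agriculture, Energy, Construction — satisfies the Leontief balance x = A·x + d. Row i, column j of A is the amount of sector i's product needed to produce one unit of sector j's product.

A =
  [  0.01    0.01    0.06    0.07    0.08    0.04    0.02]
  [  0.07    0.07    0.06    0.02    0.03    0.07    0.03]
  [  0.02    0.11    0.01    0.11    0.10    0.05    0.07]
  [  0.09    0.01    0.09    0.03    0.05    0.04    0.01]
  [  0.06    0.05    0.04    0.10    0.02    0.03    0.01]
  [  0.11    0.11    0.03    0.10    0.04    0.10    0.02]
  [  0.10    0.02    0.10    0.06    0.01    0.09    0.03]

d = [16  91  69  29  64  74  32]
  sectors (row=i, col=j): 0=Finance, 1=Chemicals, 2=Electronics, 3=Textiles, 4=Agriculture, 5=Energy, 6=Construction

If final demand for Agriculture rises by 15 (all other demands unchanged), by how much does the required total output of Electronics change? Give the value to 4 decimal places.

Form M = I − A:
  [  0.99   -0.01   -0.06   -0.07   -0.08   -0.04   -0.02]
  [ -0.07    0.93   -0.06   -0.02   -0.03   -0.07   -0.03]
  [ -0.02   -0.11    0.99   -0.11   -0.10   -0.05   -0.07]
  [ -0.09   -0.01   -0.09    0.97   -0.05   -0.04   -0.01]
  [ -0.06   -0.05   -0.04   -0.10    0.98   -0.03   -0.01]
  [ -0.11   -0.11   -0.03   -0.10   -0.04    0.90   -0.02]
  [ -0.10   -0.02   -0.10   -0.06   -0.01   -0.09    0.97]
Leontief inverse L = M⁻¹:
  [  1.0406    0.0362    0.0842    0.1047    0.1030    0.0650    0.0321]
  [  0.1052    1.1041    0.0890    0.0602    0.0593    0.1048    0.0461]
  [  0.0730    0.1471    1.0546    0.1564    0.1307    0.0933    0.0870]
  [  0.1172    0.0391    0.1146    1.0699    0.0801    0.0674    0.0251]
  [  0.0904    0.0738    0.0681    0.1308    1.0462    0.0565    0.0224]
  [  0.1626    0.1532    0.0750    0.1525    0.0807    1.1479    0.0396]
  [  0.1402    0.0591    0.1340    0.1098    0.0485    0.1297    1.0496]
Total output x = L · d:
  x_0 = 1.0406·16 + 0.0362·91 + 0.0842·69 + 0.1047·29 + 0.1030·64 + 0.0650·74 + 0.0321·32 = 41.2156
  x_1 = 0.1052·16 + 1.1041·91 + 0.0890·69 + 0.0602·29 + 0.0593·64 + 0.1048·74 + 0.0461·32 = 123.0722
  x_2 = 0.0730·16 + 0.1471·91 + 1.0546·69 + 0.1564·29 + 0.1307·64 + 0.0933·74 + 0.0870·32 = 109.9130
  x_3 = 0.1172·16 + 0.0391·91 + 0.1146·69 + 1.0699·29 + 0.0801·64 + 0.0674·74 + 0.0251·32 = 55.2803
  x_4 = 0.0904·16 + 0.0738·91 + 0.0681·69 + 0.1308·29 + 1.0462·64 + 0.0565·74 + 0.0224·32 = 88.5102
  x_5 = 0.1626·16 + 0.1532·91 + 0.0750·69 + 0.1525·29 + 0.0807·64 + 1.1479·74 + 0.0396·32 = 117.5159
  x_6 = 0.1402·16 + 0.0591·91 + 0.1340·69 + 0.1098·29 + 0.0485·64 + 0.1297·74 + 1.0496·32 = 66.3430
Δx_2 = L[2,4] · Δd_4 = 0.1307 · 15 = 1.9612

1.9612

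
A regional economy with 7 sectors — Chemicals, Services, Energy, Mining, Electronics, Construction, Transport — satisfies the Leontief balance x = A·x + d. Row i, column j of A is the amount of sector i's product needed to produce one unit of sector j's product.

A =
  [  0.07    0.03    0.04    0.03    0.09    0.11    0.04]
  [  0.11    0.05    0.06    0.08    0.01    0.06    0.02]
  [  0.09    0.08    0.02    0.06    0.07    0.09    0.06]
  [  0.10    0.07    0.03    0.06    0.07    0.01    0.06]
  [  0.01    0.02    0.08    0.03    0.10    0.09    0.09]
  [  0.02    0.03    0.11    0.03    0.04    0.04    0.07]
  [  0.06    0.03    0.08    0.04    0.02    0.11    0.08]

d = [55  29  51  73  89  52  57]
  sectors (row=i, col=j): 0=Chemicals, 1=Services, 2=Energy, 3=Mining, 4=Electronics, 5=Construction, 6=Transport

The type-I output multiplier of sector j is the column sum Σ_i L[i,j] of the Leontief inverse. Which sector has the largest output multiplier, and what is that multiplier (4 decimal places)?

Form M = I − A:
  [  0.93   -0.03   -0.04   -0.03   -0.09   -0.11   -0.04]
  [ -0.11    0.95   -0.06   -0.08   -0.01   -0.06   -0.02]
  [ -0.09   -0.08    0.98   -0.06   -0.07   -0.09   -0.06]
  [ -0.10   -0.07   -0.03    0.94   -0.07   -0.01   -0.06]
  [ -0.01   -0.02   -0.08   -0.03    0.90   -0.09   -0.09]
  [ -0.02   -0.03   -0.11   -0.03   -0.04    0.96   -0.07]
  [ -0.06   -0.03   -0.08   -0.04   -0.02   -0.11    0.92]
Leontief inverse L = M⁻¹:
  [  1.1069    0.0570    0.0861    0.0586    0.1316    0.1610    0.0839]
  [  0.1554    1.0800    0.0965    0.1104    0.0496    0.1067    0.0567]
  [  0.1384    0.1120    1.0704    0.0952    0.1147    0.1472    0.1069]
  [  0.1446    0.0983    0.0695    1.0910    0.1108    0.0624    0.0997]
  [  0.0490    0.0497    0.1275    0.0608    1.1407    0.1441    0.1380]
  [  0.0579    0.0573    0.1441    0.0574    0.0727    1.0850    0.1066]
  [  0.1036    0.0609    0.1249    0.0713    0.0585    0.1624    1.1237]
Total output x = L · d:
  x_0 = 1.1069·55 + 0.0570·29 + 0.0861·51 + 0.0586·73 + 0.1316·89 + 0.1610·52 + 0.0839·57 = 96.0778
  x_1 = 0.1554·55 + 1.0800·29 + 0.0965·51 + 0.1104·73 + 0.0496·89 + 0.1067·52 + 0.0567·57 = 66.0495
  x_2 = 0.1384·55 + 0.1120·29 + 1.0704·51 + 0.0952·73 + 0.1147·89 + 0.1472·52 + 0.1069·57 = 96.3470
  x_3 = 0.1446·55 + 0.0983·29 + 0.0695·51 + 1.0910·73 + 0.1108·89 + 0.0624·52 + 0.0997·57 = 112.7829
  x_4 = 0.0490·55 + 0.0497·29 + 0.1275·51 + 0.0608·73 + 1.1407·89 + 0.1441·52 + 0.1380·57 = 131.9557
  x_5 = 0.0579·55 + 0.0573·29 + 0.1441·51 + 0.0574·73 + 0.0727·89 + 1.0850·52 + 0.1066·57 = 85.3480
  x_6 = 0.1036·55 + 0.0609·29 + 0.1249·51 + 0.0713·73 + 0.0585·89 + 0.1624·52 + 1.1237·57 = 96.7311
Output multipliers (column sums of L):
  Chemicals: 1.7558
  Services: 1.5152
  Energy: 1.7189
  Mining: 1.5447
  Electronics: 1.6786
  Construction: 1.8687
  Transport: 1.7155

Construction (1.8687)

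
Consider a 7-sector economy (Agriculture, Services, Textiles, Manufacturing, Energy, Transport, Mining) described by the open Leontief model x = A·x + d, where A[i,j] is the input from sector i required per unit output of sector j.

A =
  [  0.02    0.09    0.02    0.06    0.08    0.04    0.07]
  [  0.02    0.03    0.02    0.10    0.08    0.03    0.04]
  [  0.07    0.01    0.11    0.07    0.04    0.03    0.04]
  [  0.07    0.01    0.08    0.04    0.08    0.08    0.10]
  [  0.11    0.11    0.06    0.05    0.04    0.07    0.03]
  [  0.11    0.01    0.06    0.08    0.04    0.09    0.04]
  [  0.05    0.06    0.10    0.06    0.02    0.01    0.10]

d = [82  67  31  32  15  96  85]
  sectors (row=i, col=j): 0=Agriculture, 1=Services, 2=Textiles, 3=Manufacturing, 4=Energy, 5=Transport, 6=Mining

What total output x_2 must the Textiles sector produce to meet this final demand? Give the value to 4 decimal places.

64.3472

Form M = I − A:
  [  0.98   -0.09   -0.02   -0.06   -0.08   -0.04   -0.07]
  [ -0.02    0.97   -0.02   -0.10   -0.08   -0.03   -0.04]
  [ -0.07   -0.01    0.89   -0.07   -0.04   -0.03   -0.04]
  [ -0.07   -0.01   -0.08    0.96   -0.08   -0.08   -0.10]
  [ -0.11   -0.11   -0.06   -0.05    0.96   -0.07   -0.03]
  [ -0.11   -0.01   -0.06   -0.08   -0.04    0.91   -0.04]
  [ -0.05   -0.06   -0.10   -0.06   -0.02   -0.01    0.90]
Leontief inverse L = M⁻¹:
  [  1.0610    0.1206    0.0605    0.1020    0.1147    0.0716    0.1089]
  [  0.0581    1.0561    0.0570    0.1333    0.1104    0.0603    0.0752]
  [  0.1100    0.0371    1.1545    0.1087    0.0736    0.0602    0.0787]
  [  0.1225    0.0478    0.1343    1.0893    0.1186    0.1179    0.1478]
  [  0.1557    0.1455    0.1050    0.1029    1.0858    0.1085    0.0757]
  [  0.1576    0.0431    0.1070    0.1258    0.0805    1.1290    0.0858]
  [  0.0884    0.0881    0.1479    0.1029    0.0548    0.0375    1.1434]
Total output x = L · d:
  x_0 = 1.0610·82 + 0.1206·67 + 0.0605·31 + 0.1020·32 + 0.1147·15 + 0.0716·96 + 0.1089·85 = 118.0720
  x_1 = 0.0581·82 + 1.0561·67 + 0.0570·31 + 0.1333·32 + 0.1104·15 + 0.0603·96 + 0.0752·85 = 95.3862
  x_2 = 0.1100·82 + 0.0371·67 + 1.1545·31 + 0.1087·32 + 0.0736·15 + 0.0602·96 + 0.0787·85 = 64.3472
  x_3 = 0.1225·82 + 0.0478·67 + 0.1343·31 + 1.0893·32 + 0.1186·15 + 0.1179·96 + 0.1478·85 = 77.9278
  x_4 = 0.1557·82 + 0.1455·67 + 0.1050·31 + 0.1029·32 + 1.0858·15 + 0.1085·96 + 0.0757·85 = 62.2077
  x_5 = 0.1576·82 + 0.0431·67 + 0.1070·31 + 0.1258·32 + 0.0805·15 + 1.1290·96 + 0.0858·85 = 140.0341
  x_6 = 0.0884·82 + 0.0881·67 + 0.1479·31 + 0.1029·32 + 0.0548·15 + 0.0375·96 + 1.1434·85 = 122.6463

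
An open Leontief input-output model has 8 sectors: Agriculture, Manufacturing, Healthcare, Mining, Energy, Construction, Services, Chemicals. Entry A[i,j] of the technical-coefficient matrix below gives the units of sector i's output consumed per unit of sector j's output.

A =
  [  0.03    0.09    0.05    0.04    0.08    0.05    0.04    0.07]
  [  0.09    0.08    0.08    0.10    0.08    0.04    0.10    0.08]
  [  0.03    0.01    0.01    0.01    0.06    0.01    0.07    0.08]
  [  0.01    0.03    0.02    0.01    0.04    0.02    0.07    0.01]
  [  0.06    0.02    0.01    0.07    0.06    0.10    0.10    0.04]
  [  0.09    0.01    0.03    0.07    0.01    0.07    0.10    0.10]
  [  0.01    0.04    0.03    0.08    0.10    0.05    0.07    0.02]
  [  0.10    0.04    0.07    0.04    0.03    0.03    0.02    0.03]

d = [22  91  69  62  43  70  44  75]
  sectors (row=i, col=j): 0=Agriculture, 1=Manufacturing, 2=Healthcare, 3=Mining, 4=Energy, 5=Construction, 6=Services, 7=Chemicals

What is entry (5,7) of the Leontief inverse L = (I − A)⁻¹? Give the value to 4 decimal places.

Form M = I − A:
  [  0.97   -0.09   -0.05   -0.04   -0.08   -0.05   -0.04   -0.07]
  [ -0.09    0.92   -0.08   -0.10   -0.08   -0.04   -0.10   -0.08]
  [ -0.03   -0.01    0.99   -0.01   -0.06   -0.01   -0.07   -0.08]
  [ -0.01   -0.03   -0.02    0.99   -0.04   -0.02   -0.07   -0.01]
  [ -0.06   -0.02   -0.01   -0.07    0.94   -0.10   -0.10   -0.04]
  [ -0.09   -0.01   -0.03   -0.07   -0.01    0.93   -0.10   -0.10]
  [ -0.01   -0.04   -0.03   -0.08   -0.10   -0.05    0.93   -0.02]
  [ -0.10   -0.04   -0.07   -0.04   -0.03   -0.03   -0.02    0.97]
Leontief inverse L = M⁻¹:
  [  1.0739    0.1214    0.0805    0.0839    0.1252    0.0879    0.0969    0.1112]
  [  0.1427    1.1250    0.1203    0.1570    0.1462    0.0902    0.1763    0.1336]
  [  0.0549    0.0288    1.0281    0.0364    0.0886    0.0342    0.1010    0.1008]
  [  0.0271    0.0439    0.0325    1.0322    0.0637    0.0389    0.0977    0.0276]
  [  0.0979    0.0494    0.0369    0.1131    1.1041    0.1399    0.1563    0.0785]
  [  0.1288    0.0426    0.0606    0.1100    0.0553    1.1056    0.1508    0.1383]
  [  0.0420    0.0634    0.0512    0.1172    0.1391    0.0850    1.1218    0.0513]
  [  0.1296    0.0669    0.0929    0.0696    0.0667    0.0571    0.0612    1.0641]
Total output x = L · d:
  x_0 = 1.0739·22 + 0.1214·91 + 0.0805·69 + 0.0839·62 + 0.1252·43 + 0.0879·70 + 0.0969·44 + 0.1112·75 = 69.5693
  x_1 = 0.1427·22 + 1.1250·91 + 0.1203·69 + 0.1570·62 + 0.1462·43 + 0.0902·70 + 0.1763·44 + 0.1336·75 = 153.9243
  x_2 = 0.0549·22 + 0.0288·91 + 1.0281·69 + 0.0364·62 + 0.0886·43 + 0.0342·70 + 0.1010·44 + 0.1008·75 = 95.2315
  x_3 = 0.0271·22 + 0.0439·91 + 0.0325·69 + 1.0322·62 + 0.0637·43 + 0.0389·70 + 0.0977·44 + 0.0276·75 = 82.6587
  x_4 = 0.0979·22 + 0.0494·91 + 0.0369·69 + 0.1131·62 + 1.1041·43 + 0.1399·70 + 0.1563·44 + 0.0785·75 = 86.2389
  x_5 = 0.1288·22 + 0.0426·91 + 0.0606·69 + 0.1100·62 + 0.0553·43 + 1.1056·70 + 0.1508·44 + 0.1383·75 = 114.4868
  x_6 = 0.0420·22 + 0.0634·91 + 0.0512·69 + 0.1172·62 + 0.1391·43 + 0.0850·70 + 1.1218·44 + 0.0513·75 = 82.6357
  x_7 = 0.1296·22 + 0.0669·91 + 0.0929·69 + 0.0696·62 + 0.0667·43 + 0.0571·70 + 0.0612·44 + 1.0641·75 = 109.0319

L[5,7] = 0.1383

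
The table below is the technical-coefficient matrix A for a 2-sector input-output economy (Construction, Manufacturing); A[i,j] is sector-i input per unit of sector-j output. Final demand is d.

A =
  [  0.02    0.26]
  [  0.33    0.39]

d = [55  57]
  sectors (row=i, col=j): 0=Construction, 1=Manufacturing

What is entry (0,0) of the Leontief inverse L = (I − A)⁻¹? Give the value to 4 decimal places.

L[0,0] = 1.1914

Form M = I − A:
  [  0.98   -0.26]
  [ -0.33    0.61]
Leontief inverse L = M⁻¹:
  [  1.1914    0.5078]
  [  0.6445    1.9141]
Total output x = L · d:
  x_0 = 1.1914·55 + 0.5078·57 = 94.4727
  x_1 = 0.6445·55 + 1.9141·57 = 144.5508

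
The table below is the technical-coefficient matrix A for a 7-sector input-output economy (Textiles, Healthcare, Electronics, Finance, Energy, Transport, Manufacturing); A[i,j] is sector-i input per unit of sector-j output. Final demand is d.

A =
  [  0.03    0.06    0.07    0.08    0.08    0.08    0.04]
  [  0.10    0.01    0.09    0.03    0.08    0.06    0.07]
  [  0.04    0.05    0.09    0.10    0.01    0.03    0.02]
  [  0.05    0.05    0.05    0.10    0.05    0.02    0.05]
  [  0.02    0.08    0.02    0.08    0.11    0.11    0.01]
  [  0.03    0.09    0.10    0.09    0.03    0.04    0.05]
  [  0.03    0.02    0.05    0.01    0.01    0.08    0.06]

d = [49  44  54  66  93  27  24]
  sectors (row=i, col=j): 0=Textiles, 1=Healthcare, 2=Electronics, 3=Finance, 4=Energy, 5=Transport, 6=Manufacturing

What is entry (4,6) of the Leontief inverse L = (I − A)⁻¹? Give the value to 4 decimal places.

L[4,6] = 0.0402

Form M = I − A:
  [  0.97   -0.06   -0.07   -0.08   -0.08   -0.08   -0.04]
  [ -0.10    0.99   -0.09   -0.03   -0.08   -0.06   -0.07]
  [ -0.04   -0.05    0.91   -0.10   -0.01   -0.03   -0.02]
  [ -0.05   -0.05   -0.05    0.90   -0.05   -0.02   -0.05]
  [ -0.02   -0.08   -0.02   -0.08    0.89   -0.11   -0.01]
  [ -0.03   -0.09   -0.10   -0.09   -0.03    0.96   -0.05]
  [ -0.03   -0.02   -0.05   -0.01   -0.01   -0.08    0.94]
Leontief inverse L = M⁻¹:
  [  1.0612    0.0990    0.1185    0.1341    0.1180    0.1205    0.0698]
  [  0.1268    1.0498    0.1375    0.0834    0.1166    0.1037    0.0977]
  [  0.0657    0.0771    1.1288    0.1431    0.0360    0.0563    0.0435]
  [  0.0765    0.0799    0.0885    1.1439    0.0820    0.0537    0.0757]
  [  0.0519    0.1212    0.0676    0.1343    1.1530    0.1523    0.0402]
  [  0.0631    0.1230    0.1488    0.1404    0.0635    1.0762    0.0804]
  [  0.0468    0.0422    0.0811    0.0392    0.0267    0.1028    1.0785]
Total output x = L · d:
  x_0 = 1.0612·49 + 0.0990·44 + 0.1185·54 + 0.1341·66 + 0.1180·93 + 0.1205·27 + 0.0698·24 = 87.5063
  x_1 = 0.1268·49 + 1.0498·44 + 0.1375·54 + 0.0834·66 + 0.1166·93 + 0.1037·27 + 0.0977·24 = 81.3166
  x_2 = 0.0657·49 + 0.0771·44 + 1.1288·54 + 0.1431·66 + 0.0360·93 + 0.0563·27 + 0.0435·24 = 82.9259
  x_3 = 0.0765·49 + 0.0799·44 + 0.0885·54 + 1.1439·66 + 0.0820·93 + 0.0537·27 + 0.0757·24 = 98.4330
  x_4 = 0.0519·49 + 0.1212·44 + 0.0676·54 + 0.1343·66 + 1.1530·93 + 0.1523·27 + 0.0402·24 = 132.7055
  x_5 = 0.0631·49 + 0.1230·44 + 0.1488·54 + 0.1404·66 + 0.0635·93 + 1.0762·27 + 0.0804·24 = 62.6973
  x_6 = 0.0468·49 + 0.0422·44 + 0.0811·54 + 0.0392·66 + 0.0267·93 + 0.1028·27 + 1.0785·24 = 42.2606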